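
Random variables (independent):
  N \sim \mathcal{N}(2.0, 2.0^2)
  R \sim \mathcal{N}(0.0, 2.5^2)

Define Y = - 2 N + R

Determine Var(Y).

For independent RVs: Var(aX + bY) = a²Var(X) + b²Var(Y)
Var(N) = 4
Var(R) = 6.25
Var(Y) = (-2)²*4 + 1²*6.25
= 4*4 + 1*6.25 = 22.25

22.25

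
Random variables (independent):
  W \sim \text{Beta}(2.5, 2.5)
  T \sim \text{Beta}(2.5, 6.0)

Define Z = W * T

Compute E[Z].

For independent RVs: E[XY] = E[X]*E[Y]
E[W] = 0.5
E[T] = 0.29411765
E[Z] = 0.5 * 0.29411765 = 0.14705882

0.14705882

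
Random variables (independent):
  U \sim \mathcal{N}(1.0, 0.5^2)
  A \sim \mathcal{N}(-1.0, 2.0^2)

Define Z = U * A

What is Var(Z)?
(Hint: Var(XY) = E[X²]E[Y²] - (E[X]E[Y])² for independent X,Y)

Var(XY) = E[X²]E[Y²] - (E[X]E[Y])²
E[U] = 1, Var(U) = 0.25
E[A] = -1, Var(A) = 4
E[U²] = 0.25 + 1² = 1.25
E[A²] = 4 + (-1)² = 5
Var(Z) = 1.25*5 - (1*(-1))²
= 6.25 - 1 = 5.25

5.25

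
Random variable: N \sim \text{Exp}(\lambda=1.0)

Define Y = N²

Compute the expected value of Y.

E[N²] = Var(N) + (E[N])² = 1 + 1 = 2

2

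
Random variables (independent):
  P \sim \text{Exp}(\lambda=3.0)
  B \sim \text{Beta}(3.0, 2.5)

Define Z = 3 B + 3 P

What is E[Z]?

E[Z] = 3*E[P] + 3*E[B]
E[P] = 0.33333333
E[B] = 0.54545455
E[Z] = 3*0.33333333 + 3*0.54545455 = 2.6363636

2.6363636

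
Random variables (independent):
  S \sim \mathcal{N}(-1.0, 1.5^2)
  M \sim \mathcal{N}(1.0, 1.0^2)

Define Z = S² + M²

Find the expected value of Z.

E[Z] = E[S²] + E[M²]
E[S²] = Var(S) + E[S]² = 2.25 + 1 = 3.25
E[M²] = Var(M) + E[M]² = 1 + 1 = 2
E[Z] = 3.25 + 2 = 5.25

5.25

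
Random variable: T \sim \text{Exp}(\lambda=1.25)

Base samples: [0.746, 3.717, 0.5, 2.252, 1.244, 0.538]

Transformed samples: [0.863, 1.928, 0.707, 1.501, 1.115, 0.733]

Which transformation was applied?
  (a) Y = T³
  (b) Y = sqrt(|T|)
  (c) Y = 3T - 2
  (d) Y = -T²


Checking option (b) Y = sqrt(|T|):
  T = 0.746 -> Y = 0.863 ✓
  T = 3.717 -> Y = 1.928 ✓
  T = 0.5 -> Y = 0.707 ✓
All samples match this transformation.

(b) sqrt(|T|)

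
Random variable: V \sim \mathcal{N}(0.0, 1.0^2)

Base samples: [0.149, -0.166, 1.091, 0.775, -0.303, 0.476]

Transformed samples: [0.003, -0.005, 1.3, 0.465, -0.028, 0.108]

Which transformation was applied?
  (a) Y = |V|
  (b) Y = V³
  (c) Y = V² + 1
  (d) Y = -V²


Checking option (b) Y = V³:
  V = 0.149 -> Y = 0.003 ✓
  V = -0.166 -> Y = -0.005 ✓
  V = 1.091 -> Y = 1.3 ✓
All samples match this transformation.

(b) V³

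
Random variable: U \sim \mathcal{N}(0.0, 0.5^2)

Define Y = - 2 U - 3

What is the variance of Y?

For Y = aU + b: Var(Y) = a² * Var(U)
Var(U) = 0.5^2 = 0.25
Var(Y) = (-2)² * 0.25 = 4 * 0.25 = 1

1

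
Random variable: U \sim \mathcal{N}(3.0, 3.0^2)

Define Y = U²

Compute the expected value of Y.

E[U²] = Var(U) + (E[U])² = 9 + 9 = 18

18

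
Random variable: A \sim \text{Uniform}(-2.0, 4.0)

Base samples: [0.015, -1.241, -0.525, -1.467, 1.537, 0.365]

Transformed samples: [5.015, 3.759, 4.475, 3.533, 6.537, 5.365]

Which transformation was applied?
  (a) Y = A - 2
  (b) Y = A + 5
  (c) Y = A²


Checking option (b) Y = A + 5:
  A = 0.015 -> Y = 5.015 ✓
  A = -1.241 -> Y = 3.759 ✓
  A = -0.525 -> Y = 4.475 ✓
All samples match this transformation.

(b) A + 5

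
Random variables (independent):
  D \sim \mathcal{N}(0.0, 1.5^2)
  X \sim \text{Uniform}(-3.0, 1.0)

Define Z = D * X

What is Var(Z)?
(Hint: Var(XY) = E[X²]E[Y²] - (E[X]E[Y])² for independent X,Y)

Var(XY) = E[X²]E[Y²] - (E[X]E[Y])²
E[D] = 0, Var(D) = 2.25
E[X] = -1, Var(X) = 1.3333333
E[D²] = 2.25 + 0² = 2.25
E[X²] = 1.3333333 + (-1)² = 2.3333333
Var(Z) = 2.25*2.3333333 - (0*(-1))²
= 5.25 - 0 = 5.25

5.25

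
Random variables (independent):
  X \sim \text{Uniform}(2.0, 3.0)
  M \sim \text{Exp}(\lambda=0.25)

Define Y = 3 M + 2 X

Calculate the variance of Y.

For independent RVs: Var(aX + bY) = a²Var(X) + b²Var(Y)
Var(X) = 0.083333333
Var(M) = 16
Var(Y) = 2²*0.083333333 + 3²*16
= 4*0.083333333 + 9*16 = 144.33333

144.33333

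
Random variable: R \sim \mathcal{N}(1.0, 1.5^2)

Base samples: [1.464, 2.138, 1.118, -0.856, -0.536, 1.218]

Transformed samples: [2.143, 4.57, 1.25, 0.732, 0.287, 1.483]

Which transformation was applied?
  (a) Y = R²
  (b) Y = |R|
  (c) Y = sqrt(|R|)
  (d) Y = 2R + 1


Checking option (a) Y = R²:
  R = 1.464 -> Y = 2.143 ✓
  R = 2.138 -> Y = 4.57 ✓
  R = 1.118 -> Y = 1.25 ✓
All samples match this transformation.

(a) R²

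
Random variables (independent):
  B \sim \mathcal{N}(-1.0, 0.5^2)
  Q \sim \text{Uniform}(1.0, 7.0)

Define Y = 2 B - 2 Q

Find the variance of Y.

For independent RVs: Var(aX + bY) = a²Var(X) + b²Var(Y)
Var(B) = 0.25
Var(Q) = 3
Var(Y) = 2²*0.25 + (-2)²*3
= 4*0.25 + 4*3 = 13

13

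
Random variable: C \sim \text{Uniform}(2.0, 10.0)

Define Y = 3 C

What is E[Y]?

For Y = 3C:
E[Y] = 3 * E[C]
E[C] = (2 + 10)/2 = 6
E[Y] = 3 * 6 = 18

18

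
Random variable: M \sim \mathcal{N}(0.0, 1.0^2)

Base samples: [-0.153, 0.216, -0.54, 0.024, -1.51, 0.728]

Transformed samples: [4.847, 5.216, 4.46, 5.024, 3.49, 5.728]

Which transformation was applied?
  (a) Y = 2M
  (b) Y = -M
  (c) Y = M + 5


Checking option (c) Y = M + 5:
  M = -0.153 -> Y = 4.847 ✓
  M = 0.216 -> Y = 5.216 ✓
  M = -0.54 -> Y = 4.46 ✓
All samples match this transformation.

(c) M + 5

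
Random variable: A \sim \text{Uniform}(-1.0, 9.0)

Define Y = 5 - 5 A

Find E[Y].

For Y = -5A + 5:
E[Y] = -5 * E[A] + 5
E[A] = (-1 + 9)/2 = 4
E[Y] = -5 * 4 + 5 = -15

-15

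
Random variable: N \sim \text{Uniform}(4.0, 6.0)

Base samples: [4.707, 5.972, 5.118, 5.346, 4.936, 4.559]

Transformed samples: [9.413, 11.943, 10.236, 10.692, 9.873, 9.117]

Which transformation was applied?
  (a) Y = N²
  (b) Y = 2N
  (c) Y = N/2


Checking option (b) Y = 2N:
  N = 4.707 -> Y = 9.413 ✓
  N = 5.972 -> Y = 11.943 ✓
  N = 5.118 -> Y = 10.236 ✓
All samples match this transformation.

(b) 2N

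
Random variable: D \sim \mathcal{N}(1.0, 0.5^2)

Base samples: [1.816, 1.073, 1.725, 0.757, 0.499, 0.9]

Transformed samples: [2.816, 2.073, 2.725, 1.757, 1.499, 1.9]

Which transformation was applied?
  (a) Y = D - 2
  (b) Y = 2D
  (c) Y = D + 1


Checking option (c) Y = D + 1:
  D = 1.816 -> Y = 2.816 ✓
  D = 1.073 -> Y = 2.073 ✓
  D = 1.725 -> Y = 2.725 ✓
All samples match this transformation.

(c) D + 1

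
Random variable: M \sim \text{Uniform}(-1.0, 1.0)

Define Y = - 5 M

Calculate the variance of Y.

For Y = aM + b: Var(Y) = a² * Var(M)
Var(M) = (1 + 1)^2/12 = 0.33333333
Var(Y) = (-5)² * 0.33333333 = 25 * 0.33333333 = 8.3333333

8.3333333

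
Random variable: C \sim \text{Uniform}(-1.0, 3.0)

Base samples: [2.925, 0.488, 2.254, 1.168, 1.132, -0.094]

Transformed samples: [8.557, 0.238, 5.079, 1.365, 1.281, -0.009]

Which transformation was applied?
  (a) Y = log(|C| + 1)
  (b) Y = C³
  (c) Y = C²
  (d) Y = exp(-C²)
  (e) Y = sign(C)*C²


Checking option (e) Y = sign(C)*C²:
  C = 2.925 -> Y = 8.557 ✓
  C = 0.488 -> Y = 0.238 ✓
  C = 2.254 -> Y = 5.079 ✓
All samples match this transformation.

(e) sign(C)*C²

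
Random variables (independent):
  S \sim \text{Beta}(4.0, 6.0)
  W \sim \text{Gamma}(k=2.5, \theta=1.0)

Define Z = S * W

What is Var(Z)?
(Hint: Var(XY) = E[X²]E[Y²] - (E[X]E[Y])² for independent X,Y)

Var(XY) = E[X²]E[Y²] - (E[X]E[Y])²
E[S] = 0.4, Var(S) = 0.021818182
E[W] = 2.5, Var(W) = 2.5
E[S²] = 0.021818182 + 0.4² = 0.18181818
E[W²] = 2.5 + 2.5² = 8.75
Var(Z) = 0.18181818*8.75 - (0.4*2.5)²
= 1.5909091 - 1 = 0.59090909

0.59090909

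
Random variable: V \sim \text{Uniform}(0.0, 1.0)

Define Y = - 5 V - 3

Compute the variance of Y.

For Y = aV + b: Var(Y) = a² * Var(V)
Var(V) = (1 - 0)^2/12 = 0.083333333
Var(Y) = (-5)² * 0.083333333 = 25 * 0.083333333 = 2.0833333

2.0833333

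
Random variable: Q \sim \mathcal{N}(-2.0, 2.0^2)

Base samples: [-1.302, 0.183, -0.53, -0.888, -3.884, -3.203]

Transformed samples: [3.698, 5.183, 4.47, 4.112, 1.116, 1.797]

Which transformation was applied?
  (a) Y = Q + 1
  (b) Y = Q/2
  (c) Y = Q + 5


Checking option (c) Y = Q + 5:
  Q = -1.302 -> Y = 3.698 ✓
  Q = 0.183 -> Y = 5.183 ✓
  Q = -0.53 -> Y = 4.47 ✓
All samples match this transformation.

(c) Q + 5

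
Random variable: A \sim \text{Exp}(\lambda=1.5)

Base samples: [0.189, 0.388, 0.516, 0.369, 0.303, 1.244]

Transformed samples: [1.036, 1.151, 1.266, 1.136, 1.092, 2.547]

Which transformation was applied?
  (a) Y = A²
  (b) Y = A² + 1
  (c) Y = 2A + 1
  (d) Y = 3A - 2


Checking option (b) Y = A² + 1:
  A = 0.189 -> Y = 1.036 ✓
  A = 0.388 -> Y = 1.151 ✓
  A = 0.516 -> Y = 1.266 ✓
All samples match this transformation.

(b) A² + 1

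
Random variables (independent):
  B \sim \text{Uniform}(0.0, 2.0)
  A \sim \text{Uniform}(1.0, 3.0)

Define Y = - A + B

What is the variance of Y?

For independent RVs: Var(aX + bY) = a²Var(X) + b²Var(Y)
Var(B) = 0.33333333
Var(A) = 0.33333333
Var(Y) = 1²*0.33333333 + (-1)²*0.33333333
= 1*0.33333333 + 1*0.33333333 = 0.66666667

0.66666667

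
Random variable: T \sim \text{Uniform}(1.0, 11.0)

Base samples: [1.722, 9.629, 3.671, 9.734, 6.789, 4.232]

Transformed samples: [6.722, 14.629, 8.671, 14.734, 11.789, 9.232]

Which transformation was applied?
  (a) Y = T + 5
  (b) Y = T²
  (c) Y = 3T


Checking option (a) Y = T + 5:
  T = 1.722 -> Y = 6.722 ✓
  T = 9.629 -> Y = 14.629 ✓
  T = 3.671 -> Y = 8.671 ✓
All samples match this transformation.

(a) T + 5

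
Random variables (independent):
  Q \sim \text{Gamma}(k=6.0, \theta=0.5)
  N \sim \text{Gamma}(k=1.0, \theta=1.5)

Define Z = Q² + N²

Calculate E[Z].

E[Z] = E[Q²] + E[N²]
E[Q²] = Var(Q) + E[Q]² = 1.5 + 9 = 10.5
E[N²] = Var(N) + E[N]² = 2.25 + 2.25 = 4.5
E[Z] = 10.5 + 4.5 = 15

15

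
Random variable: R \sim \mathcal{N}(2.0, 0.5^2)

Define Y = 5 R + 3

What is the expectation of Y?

For Y = 5R + 3:
E[Y] = 5 * E[R] + 3
E[R] = 2.0 = 2
E[Y] = 5 * 2 + 3 = 13

13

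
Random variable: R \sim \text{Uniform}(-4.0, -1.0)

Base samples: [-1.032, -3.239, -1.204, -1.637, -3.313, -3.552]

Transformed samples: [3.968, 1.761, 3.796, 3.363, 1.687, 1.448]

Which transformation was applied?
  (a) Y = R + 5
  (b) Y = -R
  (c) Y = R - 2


Checking option (a) Y = R + 5:
  R = -1.032 -> Y = 3.968 ✓
  R = -3.239 -> Y = 1.761 ✓
  R = -1.204 -> Y = 3.796 ✓
All samples match this transformation.

(a) R + 5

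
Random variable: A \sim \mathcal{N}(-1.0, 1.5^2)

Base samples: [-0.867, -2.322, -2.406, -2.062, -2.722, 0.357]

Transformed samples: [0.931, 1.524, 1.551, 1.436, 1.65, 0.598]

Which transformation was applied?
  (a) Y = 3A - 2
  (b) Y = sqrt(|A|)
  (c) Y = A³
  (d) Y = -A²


Checking option (b) Y = sqrt(|A|):
  A = -0.867 -> Y = 0.931 ✓
  A = -2.322 -> Y = 1.524 ✓
  A = -2.406 -> Y = 1.551 ✓
All samples match this transformation.

(b) sqrt(|A|)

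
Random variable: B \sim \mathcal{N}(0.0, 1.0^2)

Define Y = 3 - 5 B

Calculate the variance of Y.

For Y = aB + b: Var(Y) = a² * Var(B)
Var(B) = 1.0^2 = 1
Var(Y) = (-5)² * 1 = 25 * 1 = 25

25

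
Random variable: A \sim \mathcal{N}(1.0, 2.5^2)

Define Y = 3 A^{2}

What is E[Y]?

E[Y] = 3*E[A²]
E[A] = 1
E[A²] = Var(A) + (E[A])² = 6.25 + 1 = 7.25
E[Y] = 3*7.25 = 21.75

21.75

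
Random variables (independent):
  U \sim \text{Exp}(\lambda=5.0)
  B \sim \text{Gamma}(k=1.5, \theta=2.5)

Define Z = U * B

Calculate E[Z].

For independent RVs: E[XY] = E[X]*E[Y]
E[U] = 0.2
E[B] = 3.75
E[Z] = 0.2 * 3.75 = 0.75

0.75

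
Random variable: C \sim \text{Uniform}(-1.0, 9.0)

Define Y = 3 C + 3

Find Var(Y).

For Y = aC + b: Var(Y) = a² * Var(C)
Var(C) = (9 + 1)^2/12 = 8.3333333
Var(Y) = 3² * 8.3333333 = 9 * 8.3333333 = 75

75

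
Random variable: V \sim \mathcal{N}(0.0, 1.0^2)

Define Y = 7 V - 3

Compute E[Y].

For Y = 7V - 3:
E[Y] = 7 * E[V] - 3
E[V] = 0.0 = 0
E[Y] = 7 * 0 - 3 = -3

-3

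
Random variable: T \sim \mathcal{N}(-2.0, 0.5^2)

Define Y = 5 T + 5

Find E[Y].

For Y = 5T + 5:
E[Y] = 5 * E[T] + 5
E[T] = -2.0 = -2
E[Y] = 5 * (-2) + 5 = -5

-5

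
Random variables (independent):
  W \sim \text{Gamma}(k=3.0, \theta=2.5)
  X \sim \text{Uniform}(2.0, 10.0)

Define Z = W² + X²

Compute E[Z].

E[Z] = E[W²] + E[X²]
E[W²] = Var(W) + E[W]² = 18.75 + 56.25 = 75
E[X²] = Var(X) + E[X]² = 5.3333333 + 36 = 41.333333
E[Z] = 75 + 41.333333 = 116.33333

116.33333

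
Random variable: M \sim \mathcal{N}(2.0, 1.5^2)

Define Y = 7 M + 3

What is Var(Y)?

For Y = aM + b: Var(Y) = a² * Var(M)
Var(M) = 1.5^2 = 2.25
Var(Y) = 7² * 2.25 = 49 * 2.25 = 110.25

110.25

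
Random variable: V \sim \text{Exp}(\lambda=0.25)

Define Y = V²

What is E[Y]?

Using E[X²] = Var(X) + (E[X])²:
E[V] = 4
Var(V) = 1/0.25^2 = 16
E[V²] = 16 + 4² = 16 + 16 = 32

32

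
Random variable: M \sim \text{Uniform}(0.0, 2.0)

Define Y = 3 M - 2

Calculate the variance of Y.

For Y = aM + b: Var(Y) = a² * Var(M)
Var(M) = (2 - 0)^2/12 = 0.33333333
Var(Y) = 3² * 0.33333333 = 9 * 0.33333333 = 3

3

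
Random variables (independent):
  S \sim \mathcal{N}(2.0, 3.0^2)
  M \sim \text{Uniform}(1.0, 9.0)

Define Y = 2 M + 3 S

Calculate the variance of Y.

For independent RVs: Var(aX + bY) = a²Var(X) + b²Var(Y)
Var(S) = 9
Var(M) = 5.3333333
Var(Y) = 3²*9 + 2²*5.3333333
= 9*9 + 4*5.3333333 = 102.33333

102.33333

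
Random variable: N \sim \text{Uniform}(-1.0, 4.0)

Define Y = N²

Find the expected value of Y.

Using E[X²] = Var(X) + (E[X])²:
E[N] = 1.5
Var(N) = (4 + 1)^2/12 = 2.0833333
E[N²] = 2.0833333 + 1.5² = 2.0833333 + 2.25 = 4.3333333

4.3333333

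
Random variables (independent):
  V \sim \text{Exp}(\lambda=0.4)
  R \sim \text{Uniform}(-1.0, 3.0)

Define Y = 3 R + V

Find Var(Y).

For independent RVs: Var(aX + bY) = a²Var(X) + b²Var(Y)
Var(V) = 6.25
Var(R) = 1.3333333
Var(Y) = 1²*6.25 + 3²*1.3333333
= 1*6.25 + 9*1.3333333 = 18.25

18.25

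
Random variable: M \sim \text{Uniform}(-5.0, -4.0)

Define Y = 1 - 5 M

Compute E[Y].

For Y = -5M + 1:
E[Y] = -5 * E[M] + 1
E[M] = (-5 - 4)/2 = -4.5
E[Y] = -5 * (-4.5) + 1 = 23.5

23.5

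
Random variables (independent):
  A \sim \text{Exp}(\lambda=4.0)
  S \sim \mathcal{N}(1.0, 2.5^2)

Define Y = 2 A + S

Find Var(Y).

For independent RVs: Var(aX + bY) = a²Var(X) + b²Var(Y)
Var(A) = 0.0625
Var(S) = 6.25
Var(Y) = 2²*0.0625 + 1²*6.25
= 4*0.0625 + 1*6.25 = 6.5

6.5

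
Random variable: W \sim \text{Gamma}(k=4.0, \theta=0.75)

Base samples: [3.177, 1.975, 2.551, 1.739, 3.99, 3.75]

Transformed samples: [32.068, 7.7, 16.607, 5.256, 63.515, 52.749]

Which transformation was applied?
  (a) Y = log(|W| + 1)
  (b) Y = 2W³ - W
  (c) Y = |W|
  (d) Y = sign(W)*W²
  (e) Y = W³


Checking option (e) Y = W³:
  W = 3.177 -> Y = 32.068 ✓
  W = 1.975 -> Y = 7.7 ✓
  W = 2.551 -> Y = 16.607 ✓
All samples match this transformation.

(e) W³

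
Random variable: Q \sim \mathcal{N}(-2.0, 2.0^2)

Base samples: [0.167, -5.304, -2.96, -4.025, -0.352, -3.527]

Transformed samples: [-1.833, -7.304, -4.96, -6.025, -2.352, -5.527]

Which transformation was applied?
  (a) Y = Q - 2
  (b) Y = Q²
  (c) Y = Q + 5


Checking option (a) Y = Q - 2:
  Q = 0.167 -> Y = -1.833 ✓
  Q = -5.304 -> Y = -7.304 ✓
  Q = -2.96 -> Y = -4.96 ✓
All samples match this transformation.

(a) Q - 2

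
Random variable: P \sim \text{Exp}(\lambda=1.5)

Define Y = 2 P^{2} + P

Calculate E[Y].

E[Y] = 2*E[P²] + 1*E[P]
E[P] = 0.66666667
E[P²] = Var(P) + (E[P])² = 0.44444444 + 0.44444444 = 0.88888889
E[Y] = 2*0.88888889 + 1*0.66666667 = 2.4444444

2.4444444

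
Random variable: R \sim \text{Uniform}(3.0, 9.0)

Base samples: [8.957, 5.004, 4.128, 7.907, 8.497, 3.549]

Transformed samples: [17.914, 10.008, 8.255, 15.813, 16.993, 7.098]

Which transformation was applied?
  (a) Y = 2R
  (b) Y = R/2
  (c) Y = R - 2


Checking option (a) Y = 2R:
  R = 8.957 -> Y = 17.914 ✓
  R = 5.004 -> Y = 10.008 ✓
  R = 4.128 -> Y = 8.255 ✓
All samples match this transformation.

(a) 2R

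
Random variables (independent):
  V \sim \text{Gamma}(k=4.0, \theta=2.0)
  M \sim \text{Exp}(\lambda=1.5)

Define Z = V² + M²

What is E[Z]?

E[Z] = E[V²] + E[M²]
E[V²] = Var(V) + E[V]² = 16 + 64 = 80
E[M²] = Var(M) + E[M]² = 0.44444444 + 0.44444444 = 0.88888889
E[Z] = 80 + 0.88888889 = 80.888889

80.888889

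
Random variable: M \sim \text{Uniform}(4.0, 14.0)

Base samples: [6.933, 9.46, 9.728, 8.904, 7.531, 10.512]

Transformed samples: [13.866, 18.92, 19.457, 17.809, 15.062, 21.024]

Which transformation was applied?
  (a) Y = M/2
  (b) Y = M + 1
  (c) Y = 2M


Checking option (c) Y = 2M:
  M = 6.933 -> Y = 13.866 ✓
  M = 9.46 -> Y = 18.92 ✓
  M = 9.728 -> Y = 19.457 ✓
All samples match this transformation.

(c) 2M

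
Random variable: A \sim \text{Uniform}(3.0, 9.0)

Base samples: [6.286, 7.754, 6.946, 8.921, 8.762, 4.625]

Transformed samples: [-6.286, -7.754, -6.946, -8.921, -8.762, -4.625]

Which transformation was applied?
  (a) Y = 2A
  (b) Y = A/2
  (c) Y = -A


Checking option (c) Y = -A:
  A = 6.286 -> Y = -6.286 ✓
  A = 7.754 -> Y = -7.754 ✓
  A = 6.946 -> Y = -6.946 ✓
All samples match this transformation.

(c) -A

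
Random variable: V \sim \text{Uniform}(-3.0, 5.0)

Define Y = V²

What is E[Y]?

E[V²] = Var(V) + (E[V])² = 5.3333333 + 1 = 6.3333333

6.3333333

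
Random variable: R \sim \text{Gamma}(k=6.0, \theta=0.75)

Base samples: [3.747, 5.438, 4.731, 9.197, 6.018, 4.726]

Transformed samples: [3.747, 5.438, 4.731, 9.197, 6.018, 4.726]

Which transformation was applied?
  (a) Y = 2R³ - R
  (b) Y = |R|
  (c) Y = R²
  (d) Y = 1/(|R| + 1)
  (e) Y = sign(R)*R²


Checking option (b) Y = |R|:
  R = 3.747 -> Y = 3.747 ✓
  R = 5.438 -> Y = 5.438 ✓
  R = 4.731 -> Y = 4.731 ✓
All samples match this transformation.

(b) |R|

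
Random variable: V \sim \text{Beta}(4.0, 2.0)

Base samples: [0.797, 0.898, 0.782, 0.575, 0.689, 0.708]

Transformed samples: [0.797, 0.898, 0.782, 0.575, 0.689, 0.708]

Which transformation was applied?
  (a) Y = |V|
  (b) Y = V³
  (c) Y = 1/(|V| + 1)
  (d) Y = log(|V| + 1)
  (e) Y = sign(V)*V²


Checking option (a) Y = |V|:
  V = 0.797 -> Y = 0.797 ✓
  V = 0.898 -> Y = 0.898 ✓
  V = 0.782 -> Y = 0.782 ✓
All samples match this transformation.

(a) |V|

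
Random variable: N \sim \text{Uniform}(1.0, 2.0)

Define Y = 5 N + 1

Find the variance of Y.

For Y = aN + b: Var(Y) = a² * Var(N)
Var(N) = (2 - 1)^2/12 = 0.083333333
Var(Y) = 5² * 0.083333333 = 25 * 0.083333333 = 2.0833333

2.0833333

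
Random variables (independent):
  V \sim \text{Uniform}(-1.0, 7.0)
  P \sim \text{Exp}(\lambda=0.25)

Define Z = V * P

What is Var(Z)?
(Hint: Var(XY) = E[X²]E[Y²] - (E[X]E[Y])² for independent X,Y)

Var(XY) = E[X²]E[Y²] - (E[X]E[Y])²
E[V] = 3, Var(V) = 5.3333333
E[P] = 4, Var(P) = 16
E[V²] = 5.3333333 + 3² = 14.333333
E[P²] = 16 + 4² = 32
Var(Z) = 14.333333*32 - (3*4)²
= 458.66667 - 144 = 314.66667

314.66667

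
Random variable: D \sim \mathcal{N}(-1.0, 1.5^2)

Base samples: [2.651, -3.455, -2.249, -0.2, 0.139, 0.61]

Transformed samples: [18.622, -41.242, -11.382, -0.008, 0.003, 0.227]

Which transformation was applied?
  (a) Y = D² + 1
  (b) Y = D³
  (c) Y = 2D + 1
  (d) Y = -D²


Checking option (b) Y = D³:
  D = 2.651 -> Y = 18.622 ✓
  D = -3.455 -> Y = -41.242 ✓
  D = -2.249 -> Y = -11.382 ✓
All samples match this transformation.

(b) D³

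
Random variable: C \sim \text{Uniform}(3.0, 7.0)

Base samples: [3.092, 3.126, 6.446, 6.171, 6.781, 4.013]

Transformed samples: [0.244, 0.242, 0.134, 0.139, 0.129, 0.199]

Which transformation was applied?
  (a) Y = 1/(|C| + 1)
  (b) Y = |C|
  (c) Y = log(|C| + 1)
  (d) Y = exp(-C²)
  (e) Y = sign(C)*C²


Checking option (a) Y = 1/(|C| + 1):
  C = 3.092 -> Y = 0.244 ✓
  C = 3.126 -> Y = 0.242 ✓
  C = 6.446 -> Y = 0.134 ✓
All samples match this transformation.

(a) 1/(|C| + 1)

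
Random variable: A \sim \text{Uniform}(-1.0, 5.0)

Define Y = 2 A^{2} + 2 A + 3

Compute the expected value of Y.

E[Y] = 2*E[A²] + 2*E[A] + 3
E[A] = 2
E[A²] = Var(A) + (E[A])² = 3 + 4 = 7
E[Y] = 2*7 + 2*2 + 3 = 21

21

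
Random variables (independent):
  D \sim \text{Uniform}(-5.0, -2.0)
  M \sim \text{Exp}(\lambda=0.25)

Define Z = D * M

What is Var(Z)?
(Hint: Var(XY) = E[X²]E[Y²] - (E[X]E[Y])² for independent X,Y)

Var(XY) = E[X²]E[Y²] - (E[X]E[Y])²
E[D] = -3.5, Var(D) = 0.75
E[M] = 4, Var(M) = 16
E[D²] = 0.75 + (-3.5)² = 13
E[M²] = 16 + 4² = 32
Var(Z) = 13*32 - (-3.5*4)²
= 416 - 196 = 220

220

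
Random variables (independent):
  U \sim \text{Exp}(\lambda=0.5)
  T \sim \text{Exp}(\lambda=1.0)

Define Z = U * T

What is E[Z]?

For independent RVs: E[XY] = E[X]*E[Y]
E[U] = 2
E[T] = 1
E[Z] = 2 * 1 = 2

2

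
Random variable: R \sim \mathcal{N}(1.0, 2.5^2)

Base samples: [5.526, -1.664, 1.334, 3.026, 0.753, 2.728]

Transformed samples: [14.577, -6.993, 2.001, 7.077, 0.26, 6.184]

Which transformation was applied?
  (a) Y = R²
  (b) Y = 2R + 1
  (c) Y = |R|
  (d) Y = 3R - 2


Checking option (d) Y = 3R - 2:
  R = 5.526 -> Y = 14.577 ✓
  R = -1.664 -> Y = -6.993 ✓
  R = 1.334 -> Y = 2.001 ✓
All samples match this transformation.

(d) 3R - 2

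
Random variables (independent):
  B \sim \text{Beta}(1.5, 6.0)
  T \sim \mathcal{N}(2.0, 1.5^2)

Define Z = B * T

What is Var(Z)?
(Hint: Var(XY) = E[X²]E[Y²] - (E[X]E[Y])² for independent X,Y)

Var(XY) = E[X²]E[Y²] - (E[X]E[Y])²
E[B] = 0.2, Var(B) = 0.018823529
E[T] = 2, Var(T) = 2.25
E[B²] = 0.018823529 + 0.2² = 0.058823529
E[T²] = 2.25 + 2² = 6.25
Var(Z) = 0.058823529*6.25 - (0.2*2)²
= 0.36764706 - 0.16 = 0.20764706

0.20764706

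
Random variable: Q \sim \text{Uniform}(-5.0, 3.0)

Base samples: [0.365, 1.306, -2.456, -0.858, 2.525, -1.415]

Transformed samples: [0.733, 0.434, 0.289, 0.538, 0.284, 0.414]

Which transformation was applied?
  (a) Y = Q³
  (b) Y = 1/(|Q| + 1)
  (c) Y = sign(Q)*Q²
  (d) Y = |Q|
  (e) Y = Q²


Checking option (b) Y = 1/(|Q| + 1):
  Q = 0.365 -> Y = 0.733 ✓
  Q = 1.306 -> Y = 0.434 ✓
  Q = -2.456 -> Y = 0.289 ✓
All samples match this transformation.

(b) 1/(|Q| + 1)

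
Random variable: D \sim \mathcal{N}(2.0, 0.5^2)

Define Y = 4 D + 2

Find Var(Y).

For Y = aD + b: Var(Y) = a² * Var(D)
Var(D) = 0.5^2 = 0.25
Var(Y) = 4² * 0.25 = 16 * 0.25 = 4

4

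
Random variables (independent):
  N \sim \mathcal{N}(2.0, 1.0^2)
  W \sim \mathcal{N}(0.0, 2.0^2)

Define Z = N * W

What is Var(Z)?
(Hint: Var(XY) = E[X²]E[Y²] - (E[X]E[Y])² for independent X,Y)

Var(XY) = E[X²]E[Y²] - (E[X]E[Y])²
E[N] = 2, Var(N) = 1
E[W] = 0, Var(W) = 4
E[N²] = 1 + 2² = 5
E[W²] = 4 + 0² = 4
Var(Z) = 5*4 - (2*0)²
= 20 - 0 = 20

20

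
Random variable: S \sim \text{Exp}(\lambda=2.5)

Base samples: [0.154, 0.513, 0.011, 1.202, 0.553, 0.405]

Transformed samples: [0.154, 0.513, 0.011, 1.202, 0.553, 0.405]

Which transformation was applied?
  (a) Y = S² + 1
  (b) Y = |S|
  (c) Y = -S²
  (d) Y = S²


Checking option (b) Y = |S|:
  S = 0.154 -> Y = 0.154 ✓
  S = 0.513 -> Y = 0.513 ✓
  S = 0.011 -> Y = 0.011 ✓
All samples match this transformation.

(b) |S|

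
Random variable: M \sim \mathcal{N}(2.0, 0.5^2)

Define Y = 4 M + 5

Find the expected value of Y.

For Y = 4M + 5:
E[Y] = 4 * E[M] + 5
E[M] = 2.0 = 2
E[Y] = 4 * 2 + 5 = 13

13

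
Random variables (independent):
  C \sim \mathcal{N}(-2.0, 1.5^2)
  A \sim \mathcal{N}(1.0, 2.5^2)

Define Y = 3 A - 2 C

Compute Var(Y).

For independent RVs: Var(aX + bY) = a²Var(X) + b²Var(Y)
Var(C) = 2.25
Var(A) = 6.25
Var(Y) = (-2)²*2.25 + 3²*6.25
= 4*2.25 + 9*6.25 = 65.25

65.25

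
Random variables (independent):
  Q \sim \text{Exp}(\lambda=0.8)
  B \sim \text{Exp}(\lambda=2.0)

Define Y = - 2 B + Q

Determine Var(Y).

For independent RVs: Var(aX + bY) = a²Var(X) + b²Var(Y)
Var(Q) = 1.5625
Var(B) = 0.25
Var(Y) = 1²*1.5625 + (-2)²*0.25
= 1*1.5625 + 4*0.25 = 2.5625

2.5625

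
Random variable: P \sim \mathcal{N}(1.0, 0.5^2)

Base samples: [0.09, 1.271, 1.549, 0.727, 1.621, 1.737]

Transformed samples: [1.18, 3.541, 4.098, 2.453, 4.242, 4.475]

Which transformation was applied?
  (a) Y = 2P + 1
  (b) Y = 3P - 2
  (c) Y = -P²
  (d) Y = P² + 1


Checking option (a) Y = 2P + 1:
  P = 0.09 -> Y = 1.18 ✓
  P = 1.271 -> Y = 3.541 ✓
  P = 1.549 -> Y = 4.098 ✓
All samples match this transformation.

(a) 2P + 1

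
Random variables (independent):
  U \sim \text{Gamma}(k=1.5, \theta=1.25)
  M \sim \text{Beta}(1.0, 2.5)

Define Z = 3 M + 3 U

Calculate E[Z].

E[Z] = 3*E[U] + 3*E[M]
E[U] = 1.875
E[M] = 0.28571429
E[Z] = 3*1.875 + 3*0.28571429 = 6.4821429

6.4821429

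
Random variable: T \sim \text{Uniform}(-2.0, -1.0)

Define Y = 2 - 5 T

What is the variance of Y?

For Y = aT + b: Var(Y) = a² * Var(T)
Var(T) = (-1 + 2)^2/12 = 0.083333333
Var(Y) = (-5)² * 0.083333333 = 25 * 0.083333333 = 2.0833333

2.0833333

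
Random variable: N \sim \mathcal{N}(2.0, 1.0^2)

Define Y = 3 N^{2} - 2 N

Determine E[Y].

E[Y] = 3*E[N²] - 2*E[N]
E[N] = 2
E[N²] = Var(N) + (E[N])² = 1 + 4 = 5
E[Y] = 3*5 - 2*2 = 11

11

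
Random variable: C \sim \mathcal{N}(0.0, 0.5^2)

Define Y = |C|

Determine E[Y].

For X ~ N(0, 0.5²), E[|X|] = sigma * sqrt(2/pi)
= 0.5 * sqrt(2/pi) = 0.39894228

0.39894228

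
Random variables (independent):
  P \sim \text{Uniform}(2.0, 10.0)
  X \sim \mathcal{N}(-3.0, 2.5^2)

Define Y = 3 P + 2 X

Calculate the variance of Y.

For independent RVs: Var(aX + bY) = a²Var(X) + b²Var(Y)
Var(P) = 5.3333333
Var(X) = 6.25
Var(Y) = 3²*5.3333333 + 2²*6.25
= 9*5.3333333 + 4*6.25 = 73

73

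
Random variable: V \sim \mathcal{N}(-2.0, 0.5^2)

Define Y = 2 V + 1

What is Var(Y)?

For Y = aV + b: Var(Y) = a² * Var(V)
Var(V) = 0.5^2 = 0.25
Var(Y) = 2² * 0.25 = 4 * 0.25 = 1

1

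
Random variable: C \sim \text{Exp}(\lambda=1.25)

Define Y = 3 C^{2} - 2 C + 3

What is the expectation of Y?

E[Y] = 3*E[C²] - 2*E[C] + 3
E[C] = 0.8
E[C²] = Var(C) + (E[C])² = 0.64 + 0.64 = 1.28
E[Y] = 3*1.28 - 2*0.8 + 3 = 5.24

5.24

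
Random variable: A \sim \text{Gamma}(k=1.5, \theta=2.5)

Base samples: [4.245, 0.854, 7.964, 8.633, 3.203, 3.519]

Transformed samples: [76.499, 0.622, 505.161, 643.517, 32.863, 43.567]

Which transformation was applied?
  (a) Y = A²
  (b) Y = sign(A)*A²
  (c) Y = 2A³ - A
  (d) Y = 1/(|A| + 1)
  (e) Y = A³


Checking option (e) Y = A³:
  A = 4.245 -> Y = 76.499 ✓
  A = 0.854 -> Y = 0.622 ✓
  A = 7.964 -> Y = 505.161 ✓
All samples match this transformation.

(e) A³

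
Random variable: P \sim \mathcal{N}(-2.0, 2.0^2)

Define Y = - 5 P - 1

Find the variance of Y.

For Y = aP + b: Var(Y) = a² * Var(P)
Var(P) = 2.0^2 = 4
Var(Y) = (-5)² * 4 = 25 * 4 = 100

100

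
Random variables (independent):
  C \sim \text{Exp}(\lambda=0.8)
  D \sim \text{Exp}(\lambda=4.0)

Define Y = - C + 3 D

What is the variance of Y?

For independent RVs: Var(aX + bY) = a²Var(X) + b²Var(Y)
Var(C) = 1.5625
Var(D) = 0.0625
Var(Y) = (-1)²*1.5625 + 3²*0.0625
= 1*1.5625 + 9*0.0625 = 2.125

2.125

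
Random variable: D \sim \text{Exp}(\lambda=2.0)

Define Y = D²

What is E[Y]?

E[D²] = Var(D) + (E[D])² = 0.25 + 0.25 = 0.5

0.5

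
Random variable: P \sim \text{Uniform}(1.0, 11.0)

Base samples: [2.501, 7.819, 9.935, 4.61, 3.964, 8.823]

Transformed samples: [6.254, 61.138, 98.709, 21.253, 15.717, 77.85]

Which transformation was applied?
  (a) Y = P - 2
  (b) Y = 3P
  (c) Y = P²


Checking option (c) Y = P²:
  P = 2.501 -> Y = 6.254 ✓
  P = 7.819 -> Y = 61.138 ✓
  P = 9.935 -> Y = 98.709 ✓
All samples match this transformation.

(c) P²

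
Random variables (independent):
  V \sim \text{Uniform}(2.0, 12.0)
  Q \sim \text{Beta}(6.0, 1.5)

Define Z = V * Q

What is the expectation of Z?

For independent RVs: E[XY] = E[X]*E[Y]
E[V] = 7
E[Q] = 0.8
E[Z] = 7 * 0.8 = 5.6

5.6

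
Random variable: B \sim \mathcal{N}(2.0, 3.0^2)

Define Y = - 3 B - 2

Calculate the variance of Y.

For Y = aB + b: Var(Y) = a² * Var(B)
Var(B) = 3.0^2 = 9
Var(Y) = (-3)² * 9 = 9 * 9 = 81

81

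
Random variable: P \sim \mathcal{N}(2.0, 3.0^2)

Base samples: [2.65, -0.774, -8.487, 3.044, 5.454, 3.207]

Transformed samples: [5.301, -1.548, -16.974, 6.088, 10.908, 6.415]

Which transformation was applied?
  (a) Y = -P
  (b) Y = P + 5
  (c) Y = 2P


Checking option (c) Y = 2P:
  P = 2.65 -> Y = 5.301 ✓
  P = -0.774 -> Y = -1.548 ✓
  P = -8.487 -> Y = -16.974 ✓
All samples match this transformation.

(c) 2P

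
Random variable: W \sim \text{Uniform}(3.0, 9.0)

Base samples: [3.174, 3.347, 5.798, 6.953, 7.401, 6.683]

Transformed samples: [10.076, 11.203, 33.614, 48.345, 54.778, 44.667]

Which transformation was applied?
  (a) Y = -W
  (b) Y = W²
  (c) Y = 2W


Checking option (b) Y = W²:
  W = 3.174 -> Y = 10.076 ✓
  W = 3.347 -> Y = 11.203 ✓
  W = 5.798 -> Y = 33.614 ✓
All samples match this transformation.

(b) W²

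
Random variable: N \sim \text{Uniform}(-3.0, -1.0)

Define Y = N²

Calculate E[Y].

E[N²] = Var(N) + (E[N])² = 0.33333333 + 4 = 4.3333333

4.3333333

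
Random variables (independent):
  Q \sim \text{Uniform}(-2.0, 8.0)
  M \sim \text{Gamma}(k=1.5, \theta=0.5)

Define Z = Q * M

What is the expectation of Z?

For independent RVs: E[XY] = E[X]*E[Y]
E[Q] = 3
E[M] = 0.75
E[Z] = 3 * 0.75 = 2.25

2.25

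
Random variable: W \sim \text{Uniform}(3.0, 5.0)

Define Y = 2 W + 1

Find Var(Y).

For Y = aW + b: Var(Y) = a² * Var(W)
Var(W) = (5 - 3)^2/12 = 0.33333333
Var(Y) = 2² * 0.33333333 = 4 * 0.33333333 = 1.3333333

1.3333333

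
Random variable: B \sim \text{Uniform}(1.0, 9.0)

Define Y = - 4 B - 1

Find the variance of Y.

For Y = aB + b: Var(Y) = a² * Var(B)
Var(B) = (9 - 1)^2/12 = 5.3333333
Var(Y) = (-4)² * 5.3333333 = 16 * 5.3333333 = 85.333333

85.333333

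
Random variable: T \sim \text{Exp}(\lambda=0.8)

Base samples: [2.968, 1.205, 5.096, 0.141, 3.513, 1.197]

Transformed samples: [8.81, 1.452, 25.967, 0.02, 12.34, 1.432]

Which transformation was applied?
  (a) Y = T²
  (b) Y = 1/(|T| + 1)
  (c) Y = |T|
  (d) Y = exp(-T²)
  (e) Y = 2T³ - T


Checking option (a) Y = T²:
  T = 2.968 -> Y = 8.81 ✓
  T = 1.205 -> Y = 1.452 ✓
  T = 5.096 -> Y = 25.967 ✓
All samples match this transformation.

(a) T²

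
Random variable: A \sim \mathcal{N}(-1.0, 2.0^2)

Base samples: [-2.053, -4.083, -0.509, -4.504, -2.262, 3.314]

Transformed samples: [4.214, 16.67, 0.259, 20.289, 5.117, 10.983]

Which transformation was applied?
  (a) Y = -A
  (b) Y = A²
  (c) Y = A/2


Checking option (b) Y = A²:
  A = -2.053 -> Y = 4.214 ✓
  A = -4.083 -> Y = 16.67 ✓
  A = -0.509 -> Y = 0.259 ✓
All samples match this transformation.

(b) A²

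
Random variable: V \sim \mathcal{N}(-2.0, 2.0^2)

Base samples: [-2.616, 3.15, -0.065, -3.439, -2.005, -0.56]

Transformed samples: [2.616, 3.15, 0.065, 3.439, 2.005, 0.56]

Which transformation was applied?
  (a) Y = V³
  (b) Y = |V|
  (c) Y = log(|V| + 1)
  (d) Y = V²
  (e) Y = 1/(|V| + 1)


Checking option (b) Y = |V|:
  V = -2.616 -> Y = 2.616 ✓
  V = 3.15 -> Y = 3.15 ✓
  V = -0.065 -> Y = 0.065 ✓
All samples match this transformation.

(b) |V|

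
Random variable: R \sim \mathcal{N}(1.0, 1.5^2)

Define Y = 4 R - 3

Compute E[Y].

For Y = 4R - 3:
E[Y] = 4 * E[R] - 3
E[R] = 1.0 = 1
E[Y] = 4 * 1 - 3 = 1

1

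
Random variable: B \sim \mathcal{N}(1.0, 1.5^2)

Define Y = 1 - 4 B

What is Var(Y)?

For Y = aB + b: Var(Y) = a² * Var(B)
Var(B) = 1.5^2 = 2.25
Var(Y) = (-4)² * 2.25 = 16 * 2.25 = 36

36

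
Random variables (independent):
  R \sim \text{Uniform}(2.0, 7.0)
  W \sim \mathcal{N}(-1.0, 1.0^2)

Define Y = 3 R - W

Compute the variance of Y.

For independent RVs: Var(aX + bY) = a²Var(X) + b²Var(Y)
Var(R) = 2.0833333
Var(W) = 1
Var(Y) = 3²*2.0833333 + (-1)²*1
= 9*2.0833333 + 1*1 = 19.75

19.75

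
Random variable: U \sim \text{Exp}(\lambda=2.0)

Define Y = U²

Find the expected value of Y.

E[U²] = Var(U) + (E[U])² = 0.25 + 0.25 = 0.5

0.5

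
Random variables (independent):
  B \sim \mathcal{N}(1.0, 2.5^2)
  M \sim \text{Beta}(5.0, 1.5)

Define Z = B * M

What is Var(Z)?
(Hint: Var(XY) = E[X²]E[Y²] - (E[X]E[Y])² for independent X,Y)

Var(XY) = E[X²]E[Y²] - (E[X]E[Y])²
E[B] = 1, Var(B) = 6.25
E[M] = 0.76923077, Var(M) = 0.023668639
E[B²] = 6.25 + 1² = 7.25
E[M²] = 0.023668639 + 0.76923077² = 0.61538462
Var(Z) = 7.25*0.61538462 - (1*0.76923077)²
= 4.4615385 - 0.59171598 = 3.8698225

3.8698225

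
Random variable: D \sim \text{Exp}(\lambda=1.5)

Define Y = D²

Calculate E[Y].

E[D²] = Var(D) + (E[D])² = 0.44444444 + 0.44444444 = 0.88888889

0.88888889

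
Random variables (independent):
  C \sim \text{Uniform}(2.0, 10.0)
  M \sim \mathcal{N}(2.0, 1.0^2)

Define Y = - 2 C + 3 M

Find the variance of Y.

For independent RVs: Var(aX + bY) = a²Var(X) + b²Var(Y)
Var(C) = 5.3333333
Var(M) = 1
Var(Y) = (-2)²*5.3333333 + 3²*1
= 4*5.3333333 + 9*1 = 30.333333

30.333333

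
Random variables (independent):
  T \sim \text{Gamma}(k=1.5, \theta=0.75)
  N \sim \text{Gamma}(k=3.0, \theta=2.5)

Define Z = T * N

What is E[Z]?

For independent RVs: E[XY] = E[X]*E[Y]
E[T] = 1.125
E[N] = 7.5
E[Z] = 1.125 * 7.5 = 8.4375

8.4375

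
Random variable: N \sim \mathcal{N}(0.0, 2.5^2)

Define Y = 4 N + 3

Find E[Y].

For Y = 4N + 3:
E[Y] = 4 * E[N] + 3
E[N] = 0.0 = 0
E[Y] = 4 * 0 + 3 = 3

3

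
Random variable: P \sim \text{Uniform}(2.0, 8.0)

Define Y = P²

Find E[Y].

Using E[X²] = Var(X) + (E[X])²:
E[P] = 5
Var(P) = (8 - 2)^2/12 = 3
E[P²] = 3 + 5² = 3 + 25 = 28

28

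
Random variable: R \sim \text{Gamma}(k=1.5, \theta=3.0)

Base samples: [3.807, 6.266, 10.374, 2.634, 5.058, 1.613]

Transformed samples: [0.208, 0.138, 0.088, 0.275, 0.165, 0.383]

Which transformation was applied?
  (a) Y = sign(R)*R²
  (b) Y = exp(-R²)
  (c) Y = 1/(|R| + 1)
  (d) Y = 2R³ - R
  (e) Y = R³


Checking option (c) Y = 1/(|R| + 1):
  R = 3.807 -> Y = 0.208 ✓
  R = 6.266 -> Y = 0.138 ✓
  R = 10.374 -> Y = 0.088 ✓
All samples match this transformation.

(c) 1/(|R| + 1)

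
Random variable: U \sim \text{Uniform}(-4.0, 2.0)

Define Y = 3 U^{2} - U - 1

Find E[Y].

E[Y] = 3*E[U²] - 1*E[U] - 1
E[U] = -1
E[U²] = Var(U) + (E[U])² = 3 + 1 = 4
E[Y] = 3*4 - 1*(-1) - 1 = 12

12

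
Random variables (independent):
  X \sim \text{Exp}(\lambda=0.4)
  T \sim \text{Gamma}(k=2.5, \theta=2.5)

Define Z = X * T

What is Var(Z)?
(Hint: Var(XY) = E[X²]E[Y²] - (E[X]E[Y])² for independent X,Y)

Var(XY) = E[X²]E[Y²] - (E[X]E[Y])²
E[X] = 2.5, Var(X) = 6.25
E[T] = 6.25, Var(T) = 15.625
E[X²] = 6.25 + 2.5² = 12.5
E[T²] = 15.625 + 6.25² = 54.6875
Var(Z) = 12.5*54.6875 - (2.5*6.25)²
= 683.59375 - 244.14062 = 439.45312

439.45312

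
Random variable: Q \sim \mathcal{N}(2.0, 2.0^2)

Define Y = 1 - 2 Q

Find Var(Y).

For Y = aQ + b: Var(Y) = a² * Var(Q)
Var(Q) = 2.0^2 = 4
Var(Y) = (-2)² * 4 = 4 * 4 = 16

16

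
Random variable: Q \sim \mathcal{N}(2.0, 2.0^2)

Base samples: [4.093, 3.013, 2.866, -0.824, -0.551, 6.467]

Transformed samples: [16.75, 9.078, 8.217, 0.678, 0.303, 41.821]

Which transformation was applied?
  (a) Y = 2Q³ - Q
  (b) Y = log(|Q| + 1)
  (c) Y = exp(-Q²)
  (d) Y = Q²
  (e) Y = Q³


Checking option (d) Y = Q²:
  Q = 4.093 -> Y = 16.75 ✓
  Q = 3.013 -> Y = 9.078 ✓
  Q = 2.866 -> Y = 8.217 ✓
All samples match this transformation.

(d) Q²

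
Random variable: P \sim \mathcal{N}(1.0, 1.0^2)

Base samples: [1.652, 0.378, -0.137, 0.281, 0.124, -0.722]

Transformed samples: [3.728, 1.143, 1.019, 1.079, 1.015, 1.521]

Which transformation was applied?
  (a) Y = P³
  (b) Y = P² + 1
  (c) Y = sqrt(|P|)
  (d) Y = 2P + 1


Checking option (b) Y = P² + 1:
  P = 1.652 -> Y = 3.728 ✓
  P = 0.378 -> Y = 1.143 ✓
  P = -0.137 -> Y = 1.019 ✓
All samples match this transformation.

(b) P² + 1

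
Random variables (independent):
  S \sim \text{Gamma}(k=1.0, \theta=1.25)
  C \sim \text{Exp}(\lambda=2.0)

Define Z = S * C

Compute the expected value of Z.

For independent RVs: E[XY] = E[X]*E[Y]
E[S] = 1.25
E[C] = 0.5
E[Z] = 1.25 * 0.5 = 0.625

0.625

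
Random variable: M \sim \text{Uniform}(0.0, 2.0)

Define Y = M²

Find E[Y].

E[M²] = Var(M) + (E[M])² = 0.33333333 + 1 = 1.3333333

1.3333333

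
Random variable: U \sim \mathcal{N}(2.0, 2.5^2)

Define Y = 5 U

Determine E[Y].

For Y = 5U:
E[Y] = 5 * E[U]
E[U] = 2.0 = 2
E[Y] = 5 * 2 = 10

10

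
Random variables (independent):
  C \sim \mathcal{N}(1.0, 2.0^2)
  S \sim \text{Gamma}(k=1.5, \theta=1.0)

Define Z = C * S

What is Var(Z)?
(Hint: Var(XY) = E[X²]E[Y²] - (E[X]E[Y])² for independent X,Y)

Var(XY) = E[X²]E[Y²] - (E[X]E[Y])²
E[C] = 1, Var(C) = 4
E[S] = 1.5, Var(S) = 1.5
E[C²] = 4 + 1² = 5
E[S²] = 1.5 + 1.5² = 3.75
Var(Z) = 5*3.75 - (1*1.5)²
= 18.75 - 2.25 = 16.5

16.5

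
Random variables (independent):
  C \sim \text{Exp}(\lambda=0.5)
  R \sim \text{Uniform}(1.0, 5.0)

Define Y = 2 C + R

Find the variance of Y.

For independent RVs: Var(aX + bY) = a²Var(X) + b²Var(Y)
Var(C) = 4
Var(R) = 1.3333333
Var(Y) = 2²*4 + 1²*1.3333333
= 4*4 + 1*1.3333333 = 17.333333

17.333333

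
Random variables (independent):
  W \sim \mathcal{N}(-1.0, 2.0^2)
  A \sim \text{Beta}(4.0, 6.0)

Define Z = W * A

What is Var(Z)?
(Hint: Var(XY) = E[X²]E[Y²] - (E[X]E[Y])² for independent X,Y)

Var(XY) = E[X²]E[Y²] - (E[X]E[Y])²
E[W] = -1, Var(W) = 4
E[A] = 0.4, Var(A) = 0.021818182
E[W²] = 4 + (-1)² = 5
E[A²] = 0.021818182 + 0.4² = 0.18181818
Var(Z) = 5*0.18181818 - (-1*0.4)²
= 0.90909091 - 0.16 = 0.74909091

0.74909091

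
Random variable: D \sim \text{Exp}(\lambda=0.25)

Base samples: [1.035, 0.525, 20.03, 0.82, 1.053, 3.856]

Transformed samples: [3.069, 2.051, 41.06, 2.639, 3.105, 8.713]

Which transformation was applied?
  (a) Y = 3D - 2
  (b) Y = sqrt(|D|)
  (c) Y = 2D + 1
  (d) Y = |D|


Checking option (c) Y = 2D + 1:
  D = 1.035 -> Y = 3.069 ✓
  D = 0.525 -> Y = 2.051 ✓
  D = 20.03 -> Y = 41.06 ✓
All samples match this transformation.

(c) 2D + 1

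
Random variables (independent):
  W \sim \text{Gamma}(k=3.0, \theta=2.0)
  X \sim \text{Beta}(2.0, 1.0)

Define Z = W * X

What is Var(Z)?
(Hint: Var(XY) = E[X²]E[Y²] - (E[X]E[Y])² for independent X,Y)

Var(XY) = E[X²]E[Y²] - (E[X]E[Y])²
E[W] = 6, Var(W) = 12
E[X] = 0.66666667, Var(X) = 0.055555556
E[W²] = 12 + 6² = 48
E[X²] = 0.055555556 + 0.66666667² = 0.5
Var(Z) = 48*0.5 - (6*0.66666667)²
= 24 - 16 = 8

8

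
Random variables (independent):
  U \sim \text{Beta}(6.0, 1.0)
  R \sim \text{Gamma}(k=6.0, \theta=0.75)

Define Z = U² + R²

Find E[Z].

E[Z] = E[U²] + E[R²]
E[U²] = Var(U) + E[U]² = 0.015306122 + 0.73469388 = 0.75
E[R²] = Var(R) + E[R]² = 3.375 + 20.25 = 23.625
E[Z] = 0.75 + 23.625 = 24.375

24.375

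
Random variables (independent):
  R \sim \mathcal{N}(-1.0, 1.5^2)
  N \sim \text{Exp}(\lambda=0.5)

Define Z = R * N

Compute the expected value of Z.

For independent RVs: E[XY] = E[X]*E[Y]
E[R] = -1
E[N] = 2
E[Z] = -1 * 2 = -2

-2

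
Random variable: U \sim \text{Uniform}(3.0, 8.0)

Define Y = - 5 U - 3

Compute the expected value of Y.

For Y = -5U - 3:
E[Y] = -5 * E[U] - 3
E[U] = (3 + 8)/2 = 5.5
E[Y] = -5 * 5.5 - 3 = -30.5

-30.5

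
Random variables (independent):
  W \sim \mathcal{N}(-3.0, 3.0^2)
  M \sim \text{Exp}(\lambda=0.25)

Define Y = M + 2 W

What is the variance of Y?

For independent RVs: Var(aX + bY) = a²Var(X) + b²Var(Y)
Var(W) = 9
Var(M) = 16
Var(Y) = 2²*9 + 1²*16
= 4*9 + 1*16 = 52

52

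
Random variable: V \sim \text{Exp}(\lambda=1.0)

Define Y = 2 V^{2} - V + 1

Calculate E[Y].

E[Y] = 2*E[V²] - 1*E[V] + 1
E[V] = 1
E[V²] = Var(V) + (E[V])² = 1 + 1 = 2
E[Y] = 2*2 - 1*1 + 1 = 4

4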